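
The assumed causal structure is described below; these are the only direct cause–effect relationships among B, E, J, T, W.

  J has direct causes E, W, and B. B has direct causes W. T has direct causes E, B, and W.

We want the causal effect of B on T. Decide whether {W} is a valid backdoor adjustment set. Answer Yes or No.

Backdoor paths from B to T (paths whose first edge points into B):
  P1: B <- W -> T
  P2: B <- W -> J <- E -> T
Condition 1 (no descendant of B in the set): holds — descendants of B are {J, T}; none are in {W}.
Condition 2 (every backdoor path blocked by {W}):
  P1: blocked at fork node W ∈ conditioning set.
  P2: blocked at fork node W ∈ conditioning set.
{W} satisfies the backdoor criterion.

Yes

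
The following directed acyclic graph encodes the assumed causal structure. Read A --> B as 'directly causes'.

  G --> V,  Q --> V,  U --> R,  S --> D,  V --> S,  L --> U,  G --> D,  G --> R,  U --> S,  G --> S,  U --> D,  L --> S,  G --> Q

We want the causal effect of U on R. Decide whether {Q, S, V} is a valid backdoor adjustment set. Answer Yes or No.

No

Backdoor paths from U to R (paths whose first edge points into U):
  P1: U <- L -> S <- G -> R
  P2: U <- L -> S <- V <- G -> R
  P3: U <- L -> S <- V <- Q <- G -> R
  P4: U <- L -> S -> D <- G -> R
Condition 1 (no descendant of U in the set): FAILS — S is a descendant of U.
Condition 2 (every backdoor path blocked by {Q, S, V}):
  P1: open — collider(s) S are conditioned on (or have a conditioned descendant) and no non-collider on the path is in the set.
  P2: blocked at chain node V ∈ conditioning set.
  P3: blocked at chain node V ∈ conditioning set.
  P4: blocked at chain node S ∈ conditioning set.
{Q, S, V} does not satisfy the backdoor criterion.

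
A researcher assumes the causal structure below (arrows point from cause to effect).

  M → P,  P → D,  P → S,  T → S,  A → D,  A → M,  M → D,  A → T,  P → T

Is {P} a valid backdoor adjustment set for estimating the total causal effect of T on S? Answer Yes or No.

Backdoor paths from T to S (paths whose first edge points into T):
  P1: T <- A -> M -> P -> S
  P2: T <- A -> M -> D <- P -> S
  P3: T <- A -> D <- M -> P -> S
  P4: T <- A -> D <- P -> S
  P5: T <- P -> S
Condition 1 (no descendant of T in the set): holds — descendants of T are {S}; none are in {P}.
Condition 2 (every backdoor path blocked by {P}):
  P1: blocked at chain node P ∈ conditioning set.
  P2: blocked at collider D (neither it nor any descendant is in the conditioning set).
  P3: blocked at collider D (neither it nor any descendant is in the conditioning set).
  P4: blocked at collider D (neither it nor any descendant is in the conditioning set).
  P5: blocked at fork node P ∈ conditioning set.
{P} satisfies the backdoor criterion.

Yes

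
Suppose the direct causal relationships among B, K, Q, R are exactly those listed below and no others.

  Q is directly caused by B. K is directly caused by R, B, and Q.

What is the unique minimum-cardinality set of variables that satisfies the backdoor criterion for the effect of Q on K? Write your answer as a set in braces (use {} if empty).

{B}

Variables eligible for adjustment (non-descendants of Q, excluding Q and K): {B, R}.
Backdoor paths from Q to K:
  P1: Q <- B -> K
The empty set is not sufficient: P1 (Q <- B -> K) has no collider blocking it and no conditioned non-collider, so it is open.
Try {B}:
  P1: blocked at fork node B ∈ conditioning set.
{B} contains no descendant of Q and blocks every backdoor path.
No other singleton works — e.g. {R} leaves P1 open — so {B} is the unique smallest valid adjustment set.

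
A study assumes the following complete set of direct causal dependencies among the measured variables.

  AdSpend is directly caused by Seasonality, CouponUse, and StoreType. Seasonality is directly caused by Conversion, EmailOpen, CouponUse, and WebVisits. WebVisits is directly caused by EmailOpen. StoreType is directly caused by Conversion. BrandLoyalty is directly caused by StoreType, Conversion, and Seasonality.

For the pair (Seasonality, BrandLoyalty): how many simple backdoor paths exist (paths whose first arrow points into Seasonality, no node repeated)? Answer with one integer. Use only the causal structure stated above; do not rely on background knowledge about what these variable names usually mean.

A backdoor path from Seasonality to BrandLoyalty is any simple undirected path whose first edge points into Seasonality (i.e. leaves Seasonality via a parent).
Parents of Seasonality: {Conversion, CouponUse, EmailOpen, WebVisits}.
Enumerating:
  P1: Seasonality <- Conversion -> StoreType -> BrandLoyalty
  P2: Seasonality <- Conversion -> BrandLoyalty
  P3: Seasonality <- CouponUse -> AdSpend <- StoreType <- Conversion -> BrandLoyalty
  P4: Seasonality <- CouponUse -> AdSpend <- StoreType -> BrandLoyalty
That exhausts the simple backdoor paths. Count: 4.

4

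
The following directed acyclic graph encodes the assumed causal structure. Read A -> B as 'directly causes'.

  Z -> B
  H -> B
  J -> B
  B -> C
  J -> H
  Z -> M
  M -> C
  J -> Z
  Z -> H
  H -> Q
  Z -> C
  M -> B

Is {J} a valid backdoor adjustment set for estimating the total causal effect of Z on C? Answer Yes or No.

Yes

Backdoor paths from Z to C (paths whose first edge points into Z):
  P1: Z <- J -> H -> B <- M -> C
  P2: Z <- J -> H -> B -> C
  P3: Z <- J -> B <- M -> C
  P4: Z <- J -> B -> C
Condition 1 (no descendant of Z in the set): holds — descendants of Z are {B, C, H, M, Q}; none are in {J}.
Condition 2 (every backdoor path blocked by {J}):
  P1: blocked at fork node J ∈ conditioning set.
  P2: blocked at fork node J ∈ conditioning set.
  P3: blocked at fork node J ∈ conditioning set.
  P4: blocked at fork node J ∈ conditioning set.
{J} satisfies the backdoor criterion.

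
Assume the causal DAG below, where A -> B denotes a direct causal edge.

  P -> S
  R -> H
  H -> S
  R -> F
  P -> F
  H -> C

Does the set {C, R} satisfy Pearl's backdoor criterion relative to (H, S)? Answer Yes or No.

Backdoor paths from H to S (paths whose first edge points into H):
  P1: H <- R -> F <- P -> S
Condition 1 (no descendant of H in the set): FAILS — C is a descendant of H.
Condition 2 (every backdoor path blocked by {C, R}):
  P1: blocked at fork node R ∈ conditioning set.
{C, R} does not satisfy the backdoor criterion.

No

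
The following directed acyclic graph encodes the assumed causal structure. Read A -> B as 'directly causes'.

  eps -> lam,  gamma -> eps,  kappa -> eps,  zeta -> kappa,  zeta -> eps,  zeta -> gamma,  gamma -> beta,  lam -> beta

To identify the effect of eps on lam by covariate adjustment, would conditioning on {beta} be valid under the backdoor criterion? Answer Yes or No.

Backdoor paths from eps to lam (paths whose first edge points into eps):
  P1: eps <- zeta -> gamma -> beta <- lam
  P2: eps <- kappa <- zeta -> gamma -> beta <- lam
  P3: eps <- gamma -> beta <- lam
Condition 1 (no descendant of eps in the set): FAILS — beta is a descendant of eps.
Condition 2 (every backdoor path blocked by {beta}):
  P1: open — collider(s) beta are conditioned on (or have a conditioned descendant) and no non-collider on the path is in the set.
  P2: open — collider(s) beta are conditioned on (or have a conditioned descendant) and no non-collider on the path is in the set.
  P3: open — collider(s) beta are conditioned on (or have a conditioned descendant) and no non-collider on the path is in the set.
{beta} does not satisfy the backdoor criterion.

No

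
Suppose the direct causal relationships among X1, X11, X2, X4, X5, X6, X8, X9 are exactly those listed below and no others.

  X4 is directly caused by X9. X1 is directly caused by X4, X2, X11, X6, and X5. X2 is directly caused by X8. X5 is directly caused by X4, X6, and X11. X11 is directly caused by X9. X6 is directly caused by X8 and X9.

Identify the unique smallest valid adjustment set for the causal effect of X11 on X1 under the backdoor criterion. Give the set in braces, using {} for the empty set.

{X9}

Variables eligible for adjustment (non-descendants of X11, excluding X11 and X1): {X2, X4, X6, X8, X9}.
Backdoor paths from X11 to X1:
  P1: X11 <- X9 -> X4 -> X5 <- X6 <- X8 -> X2 -> X1
  P2: X11 <- X9 -> X4 -> X5 <- X6 -> X1
  P3: X11 <- X9 -> X4 -> X5 -> X1
  P4: X11 <- X9 -> X4 -> X1
  P5: X11 <- X9 -> X6 <- X8 -> X2 -> X1
  P6: X11 <- X9 -> X6 -> X5 <- X4 -> X1
  P7: X11 <- X9 -> X6 -> X5 -> X1
  P8: X11 <- X9 -> X6 -> X1
The empty set is not sufficient: P3 (X11 <- X9 -> X4 -> X5 -> X1) has no collider blocking it and no conditioned non-collider, so it is open.
Try {X9}:
  P1: blocked at fork node X9 ∈ conditioning set.
  P2: blocked at fork node X9 ∈ conditioning set.
  P3: blocked at fork node X9 ∈ conditioning set.
  P4: blocked at fork node X9 ∈ conditioning set.
  P5: blocked at fork node X9 ∈ conditioning set.
  P6: blocked at fork node X9 ∈ conditioning set.
  P7: blocked at fork node X9 ∈ conditioning set.
  P8: blocked at fork node X9 ∈ conditioning set.
{X9} contains no descendant of X11 and blocks every backdoor path.
No other singleton works — e.g. {X4} leaves P7 open — so {X9} is the unique smallest valid adjustment set.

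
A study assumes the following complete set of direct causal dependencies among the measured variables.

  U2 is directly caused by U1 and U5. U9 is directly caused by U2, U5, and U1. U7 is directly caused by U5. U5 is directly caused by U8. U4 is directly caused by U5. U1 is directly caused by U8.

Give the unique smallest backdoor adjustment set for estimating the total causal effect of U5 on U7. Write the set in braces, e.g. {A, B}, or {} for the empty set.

{}

Variables eligible for adjustment (non-descendants of U5, excluding U5 and U7): {U1, U8}.
Backdoor paths from U5 to U7:
  (none)
With no backdoor paths the empty set already satisfies the criterion, and it is trivially minimal.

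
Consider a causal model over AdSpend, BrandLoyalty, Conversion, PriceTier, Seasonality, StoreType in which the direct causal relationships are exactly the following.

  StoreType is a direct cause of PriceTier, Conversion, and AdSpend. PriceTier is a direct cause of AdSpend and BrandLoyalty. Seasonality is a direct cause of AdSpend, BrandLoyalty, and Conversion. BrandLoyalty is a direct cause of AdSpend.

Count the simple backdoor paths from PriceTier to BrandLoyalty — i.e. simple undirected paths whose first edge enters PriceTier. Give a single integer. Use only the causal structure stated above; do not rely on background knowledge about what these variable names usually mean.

4

A backdoor path from PriceTier to BrandLoyalty is any simple undirected path whose first edge points into PriceTier (i.e. leaves PriceTier via a parent).
Parents of PriceTier: {StoreType}.
Enumerating:
  P1: PriceTier <- StoreType -> Conversion <- Seasonality -> BrandLoyalty
  P2: PriceTier <- StoreType -> Conversion <- Seasonality -> AdSpend <- BrandLoyalty
  P3: PriceTier <- StoreType -> AdSpend <- Seasonality -> BrandLoyalty
  P4: PriceTier <- StoreType -> AdSpend <- BrandLoyalty
That exhausts the simple backdoor paths. Count: 4.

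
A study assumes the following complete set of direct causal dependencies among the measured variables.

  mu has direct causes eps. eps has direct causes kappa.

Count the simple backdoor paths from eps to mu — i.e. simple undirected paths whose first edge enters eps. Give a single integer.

A backdoor path from eps to mu is any simple undirected path whose first edge points into eps (i.e. leaves eps via a parent).
Parents of eps: {kappa}.
No simple path from any parent of eps reaches mu without revisiting eps, so there are no backdoor paths.

0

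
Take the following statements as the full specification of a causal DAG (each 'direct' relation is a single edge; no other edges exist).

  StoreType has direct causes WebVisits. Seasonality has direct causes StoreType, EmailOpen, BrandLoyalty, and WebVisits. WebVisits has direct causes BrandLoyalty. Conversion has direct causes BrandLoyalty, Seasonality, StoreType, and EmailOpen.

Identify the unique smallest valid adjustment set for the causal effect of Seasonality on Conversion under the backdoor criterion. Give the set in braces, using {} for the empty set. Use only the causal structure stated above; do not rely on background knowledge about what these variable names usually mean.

{BrandLoyalty, EmailOpen, StoreType}

Variables eligible for adjustment (non-descendants of Seasonality, excluding Seasonality and Conversion): {BrandLoyalty, EmailOpen, StoreType, WebVisits}.
Backdoor paths from Seasonality to Conversion:
  P1: Seasonality <- BrandLoyalty -> WebVisits -> StoreType -> Conversion
  P2: Seasonality <- BrandLoyalty -> Conversion
  P3: Seasonality <- WebVisits <- BrandLoyalty -> Conversion
  P4: Seasonality <- WebVisits -> StoreType -> Conversion
  P5: Seasonality <- EmailOpen -> Conversion
  P6: Seasonality <- StoreType <- WebVisits <- BrandLoyalty -> Conversion
  P7: Seasonality <- StoreType -> Conversion
The empty set is not sufficient: P1 (Seasonality <- BrandLoyalty -> WebVisits -> StoreType -> Conversion) has no collider blocking it and no conditioned non-collider, so it is open.
Try {BrandLoyalty, EmailOpen, StoreType}:
  P1: blocked at fork node BrandLoyalty ∈ conditioning set.
  P2: blocked at fork node BrandLoyalty ∈ conditioning set.
  P3: blocked at fork node BrandLoyalty ∈ conditioning set.
  P4: blocked at chain node StoreType ∈ conditioning set.
  P5: blocked at fork node EmailOpen ∈ conditioning set.
  P6: blocked at chain node StoreType ∈ conditioning set.
  P7: blocked at fork node StoreType ∈ conditioning set.
{BrandLoyalty, EmailOpen, StoreType} contains no descendant of Seasonality and blocks every backdoor path.
Every element of {BrandLoyalty, EmailOpen, StoreType} is needed (dropping BrandLoyalty leaves P2 open; dropping EmailOpen leaves P5 open; dropping StoreType leaves P4 open), so no proper subset is valid.
Among all size-3 subsets of the eligible variables, only {BrandLoyalty, EmailOpen, StoreType} blocks every backdoor path, so it is the unique smallest valid adjustment set.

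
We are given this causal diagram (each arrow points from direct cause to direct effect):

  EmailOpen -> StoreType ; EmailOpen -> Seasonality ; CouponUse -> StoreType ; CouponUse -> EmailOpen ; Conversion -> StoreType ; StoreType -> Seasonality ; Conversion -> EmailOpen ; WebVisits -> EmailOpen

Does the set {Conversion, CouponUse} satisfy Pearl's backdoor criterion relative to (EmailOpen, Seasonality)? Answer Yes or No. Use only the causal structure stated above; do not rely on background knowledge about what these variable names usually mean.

Yes

Backdoor paths from EmailOpen to Seasonality (paths whose first edge points into EmailOpen):
  P1: EmailOpen <- Conversion -> StoreType -> Seasonality
  P2: EmailOpen <- CouponUse -> StoreType -> Seasonality
Condition 1 (no descendant of EmailOpen in the set): holds — descendants of EmailOpen are {Seasonality, StoreType}; none are in {Conversion, CouponUse}.
Condition 2 (every backdoor path blocked by {Conversion, CouponUse}):
  P1: blocked at fork node Conversion ∈ conditioning set.
  P2: blocked at fork node CouponUse ∈ conditioning set.
{Conversion, CouponUse} satisfies the backdoor criterion.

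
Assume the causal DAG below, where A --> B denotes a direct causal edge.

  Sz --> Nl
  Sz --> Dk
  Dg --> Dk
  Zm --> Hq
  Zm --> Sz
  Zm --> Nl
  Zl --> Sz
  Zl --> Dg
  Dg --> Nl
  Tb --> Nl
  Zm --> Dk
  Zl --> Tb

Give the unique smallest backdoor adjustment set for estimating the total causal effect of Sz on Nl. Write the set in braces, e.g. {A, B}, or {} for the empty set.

Variables eligible for adjustment (non-descendants of Sz, excluding Sz and Nl): {Dg, Hq, Tb, Zl, Zm}.
Backdoor paths from Sz to Nl:
  P1: Sz <- Zl -> Dg -> Nl
  P2: Sz <- Zl -> Dg -> Dk <- Zm -> Nl
  P3: Sz <- Zl -> Tb -> Nl
  P4: Sz <- Zm -> Nl
  P5: Sz <- Zm -> Dk <- Dg <- Zl -> Tb -> Nl
  P6: Sz <- Zm -> Dk <- Dg -> Nl
The empty set is not sufficient: P1 (Sz <- Zl -> Dg -> Nl) has no collider blocking it and no conditioned non-collider, so it is open.
Try {Zl, Zm}:
  P1: blocked at fork node Zl ∈ conditioning set.
  P2: blocked at fork node Zl ∈ conditioning set.
  P3: blocked at fork node Zl ∈ conditioning set.
  P4: blocked at fork node Zm ∈ conditioning set.
  P5: blocked at fork node Zm ∈ conditioning set.
  P6: blocked at fork node Zm ∈ conditioning set.
{Zl, Zm} contains no descendant of Sz and blocks every backdoor path.
Every element of {Zl, Zm} is needed (dropping Zl leaves P1 open; dropping Zm leaves P4 open), so no proper subset is valid.
Among all size-2 subsets of the eligible variables, only {Zl, Zm} blocks every backdoor path, so it is the unique smallest valid adjustment set.

{Zl, Zm}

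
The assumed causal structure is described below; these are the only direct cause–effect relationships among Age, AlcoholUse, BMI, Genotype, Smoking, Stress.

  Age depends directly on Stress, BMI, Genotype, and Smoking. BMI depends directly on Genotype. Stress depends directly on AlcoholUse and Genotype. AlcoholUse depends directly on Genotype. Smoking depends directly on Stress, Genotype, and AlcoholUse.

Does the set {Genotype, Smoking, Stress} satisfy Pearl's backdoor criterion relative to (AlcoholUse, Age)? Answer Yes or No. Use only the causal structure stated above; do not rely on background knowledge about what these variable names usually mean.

Backdoor paths from AlcoholUse to Age (paths whose first edge points into AlcoholUse):
  P1: AlcoholUse <- Genotype -> BMI -> Age
  P2: AlcoholUse <- Genotype -> Stress -> Smoking -> Age
  P3: AlcoholUse <- Genotype -> Stress -> Age
  P4: AlcoholUse <- Genotype -> Smoking <- Stress -> Age
  P5: AlcoholUse <- Genotype -> Smoking -> Age
  P6: AlcoholUse <- Genotype -> Age
Condition 1 (no descendant of AlcoholUse in the set): FAILS — Smoking and Stress are descendants of AlcoholUse.
Condition 2 (every backdoor path blocked by {Genotype, Smoking, Stress}):
  P1: blocked at fork node Genotype ∈ conditioning set.
  P2: blocked at fork node Genotype ∈ conditioning set.
  P3: blocked at fork node Genotype ∈ conditioning set.
  P4: blocked at fork node Genotype ∈ conditioning set.
  P5: blocked at fork node Genotype ∈ conditioning set.
  P6: blocked at fork node Genotype ∈ conditioning set.
{Genotype, Smoking, Stress} does not satisfy the backdoor criterion.

No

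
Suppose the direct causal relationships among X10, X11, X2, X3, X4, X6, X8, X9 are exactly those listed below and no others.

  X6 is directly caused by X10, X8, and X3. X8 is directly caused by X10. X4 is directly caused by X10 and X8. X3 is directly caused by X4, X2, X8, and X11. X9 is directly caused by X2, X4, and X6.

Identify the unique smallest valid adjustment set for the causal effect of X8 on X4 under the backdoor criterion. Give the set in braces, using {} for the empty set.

Variables eligible for adjustment (non-descendants of X8, excluding X8 and X4): {X10, X11, X2}.
Backdoor paths from X8 to X4:
  P1: X8 <- X10 -> X4
  P2: X8 <- X10 -> X6 <- X3 <- X2 -> X9 <- X4
  P3: X8 <- X10 -> X6 <- X3 <- X4
  P4: X8 <- X10 -> X6 -> X9 <- X2 -> X3 <- X4
  P5: X8 <- X10 -> X6 -> X9 <- X4
The empty set is not sufficient: P1 (X8 <- X10 -> X4) has no collider blocking it and no conditioned non-collider, so it is open.
Try {X10}:
  P1: blocked at fork node X10 ∈ conditioning set.
  P2: blocked at fork node X10 ∈ conditioning set.
  P3: blocked at fork node X10 ∈ conditioning set.
  P4: blocked at fork node X10 ∈ conditioning set.
  P5: blocked at fork node X10 ∈ conditioning set.
{X10} contains no descendant of X8 and blocks every backdoor path.
No other singleton works — e.g. {X2} leaves P1 open — so {X10} is the unique smallest valid adjustment set.

{X10}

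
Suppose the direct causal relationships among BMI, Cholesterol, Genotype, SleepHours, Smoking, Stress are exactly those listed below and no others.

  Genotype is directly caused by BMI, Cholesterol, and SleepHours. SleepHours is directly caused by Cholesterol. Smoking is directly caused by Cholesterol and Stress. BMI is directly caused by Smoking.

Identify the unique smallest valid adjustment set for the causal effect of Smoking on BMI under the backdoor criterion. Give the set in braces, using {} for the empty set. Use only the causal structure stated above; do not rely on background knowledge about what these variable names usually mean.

{}

Variables eligible for adjustment (non-descendants of Smoking, excluding Smoking and BMI): {Cholesterol, SleepHours, Stress}.
Backdoor paths from Smoking to BMI:
  P1: Smoking <- Cholesterol -> SleepHours -> Genotype <- BMI
  P2: Smoking <- Cholesterol -> Genotype <- BMI
Each backdoor path contains an unconditioned collider, so every path is already blocked with the empty conditioning set:
  P1: blocked at collider Genotype (neither it nor any descendant is in the conditioning set).
  P2: blocked at collider Genotype (neither it nor any descendant is in the conditioning set).
The empty set is therefore the unique smallest valid set.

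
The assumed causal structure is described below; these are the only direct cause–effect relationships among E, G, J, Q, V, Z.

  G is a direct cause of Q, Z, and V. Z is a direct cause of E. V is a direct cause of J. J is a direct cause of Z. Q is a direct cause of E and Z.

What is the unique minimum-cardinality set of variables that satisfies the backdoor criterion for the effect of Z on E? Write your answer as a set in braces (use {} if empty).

{Q}

Variables eligible for adjustment (non-descendants of Z, excluding Z and E): {G, J, Q, V}.
Backdoor paths from Z to E:
  P1: Z <- G -> Q -> E
  P2: Z <- Q -> E
  P3: Z <- J <- V <- G -> Q -> E
The empty set is not sufficient: P1 (Z <- G -> Q -> E) has no collider blocking it and no conditioned non-collider, so it is open.
Try {Q}:
  P1: blocked at chain node Q ∈ conditioning set.
  P2: blocked at fork node Q ∈ conditioning set.
  P3: blocked at chain node Q ∈ conditioning set.
{Q} contains no descendant of Z and blocks every backdoor path.
No other singleton works — e.g. {G} leaves P2 open — so {Q} is the unique smallest valid adjustment set.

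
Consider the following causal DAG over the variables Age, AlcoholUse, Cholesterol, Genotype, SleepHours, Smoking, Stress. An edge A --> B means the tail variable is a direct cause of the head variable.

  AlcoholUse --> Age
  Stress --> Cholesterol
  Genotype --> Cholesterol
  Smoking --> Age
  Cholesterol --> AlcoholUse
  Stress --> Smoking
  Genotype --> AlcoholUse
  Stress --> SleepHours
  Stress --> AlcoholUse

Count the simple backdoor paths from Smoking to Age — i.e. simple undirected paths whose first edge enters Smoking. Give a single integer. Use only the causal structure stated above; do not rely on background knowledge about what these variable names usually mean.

3

A backdoor path from Smoking to Age is any simple undirected path whose first edge points into Smoking (i.e. leaves Smoking via a parent).
Parents of Smoking: {Stress}.
Enumerating:
  P1: Smoking <- Stress -> Cholesterol <- Genotype -> AlcoholUse -> Age
  P2: Smoking <- Stress -> Cholesterol -> AlcoholUse -> Age
  P3: Smoking <- Stress -> AlcoholUse -> Age
That exhausts the simple backdoor paths. Count: 3.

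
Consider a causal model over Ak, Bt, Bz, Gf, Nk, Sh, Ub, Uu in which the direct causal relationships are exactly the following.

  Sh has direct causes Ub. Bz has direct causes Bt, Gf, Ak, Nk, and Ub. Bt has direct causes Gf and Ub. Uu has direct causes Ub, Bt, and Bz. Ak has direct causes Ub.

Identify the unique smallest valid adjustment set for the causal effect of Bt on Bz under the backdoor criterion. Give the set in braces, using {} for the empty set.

{Gf, Ub}

Variables eligible for adjustment (non-descendants of Bt, excluding Bt and Bz): {Ak, Gf, Nk, Sh, Ub}.
Backdoor paths from Bt to Bz:
  P1: Bt <- Ub -> Ak -> Bz
  P2: Bt <- Ub -> Bz
  P3: Bt <- Ub -> Uu <- Bz
  P4: Bt <- Gf -> Bz
The empty set is not sufficient: P1 (Bt <- Ub -> Ak -> Bz) has no collider blocking it and no conditioned non-collider, so it is open.
Try {Gf, Ub}:
  P1: blocked at fork node Ub ∈ conditioning set.
  P2: blocked at fork node Ub ∈ conditioning set.
  P3: blocked at fork node Ub ∈ conditioning set.
  P4: blocked at fork node Gf ∈ conditioning set.
{Gf, Ub} contains no descendant of Bt and blocks every backdoor path.
Every element of {Gf, Ub} is needed (dropping Gf leaves P4 open; dropping Ub leaves P1 open), so no proper subset is valid.
Among all size-2 subsets of the eligible variables, only {Gf, Ub} blocks every backdoor path, so it is the unique smallest valid adjustment set.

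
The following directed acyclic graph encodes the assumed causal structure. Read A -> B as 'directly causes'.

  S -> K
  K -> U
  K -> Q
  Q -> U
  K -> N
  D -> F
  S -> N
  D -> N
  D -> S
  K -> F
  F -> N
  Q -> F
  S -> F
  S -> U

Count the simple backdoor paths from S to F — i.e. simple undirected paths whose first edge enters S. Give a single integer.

A backdoor path from S to F is any simple undirected path whose first edge points into S (i.e. leaves S via a parent).
Parents of S: {D}.
Enumerating:
  P1: S <- D -> F
  P2: S <- D -> N <- K -> Q -> F
  P3: S <- D -> N <- K -> U <- Q -> F
  P4: S <- D -> N <- K -> F
  P5: S <- D -> N <- F
That exhausts the simple backdoor paths. Count: 5.

5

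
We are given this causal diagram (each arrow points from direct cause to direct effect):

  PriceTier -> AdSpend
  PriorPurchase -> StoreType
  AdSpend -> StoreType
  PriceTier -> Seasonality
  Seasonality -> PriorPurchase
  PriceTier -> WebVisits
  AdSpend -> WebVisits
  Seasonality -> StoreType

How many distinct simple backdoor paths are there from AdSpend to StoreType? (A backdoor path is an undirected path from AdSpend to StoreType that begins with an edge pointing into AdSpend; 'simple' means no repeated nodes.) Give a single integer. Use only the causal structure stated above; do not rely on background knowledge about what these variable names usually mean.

2

A backdoor path from AdSpend to StoreType is any simple undirected path whose first edge points into AdSpend (i.e. leaves AdSpend via a parent).
Parents of AdSpend: {PriceTier}.
Enumerating:
  P1: AdSpend <- PriceTier -> Seasonality -> PriorPurchase -> StoreType
  P2: AdSpend <- PriceTier -> Seasonality -> StoreType
That exhausts the simple backdoor paths. Count: 2.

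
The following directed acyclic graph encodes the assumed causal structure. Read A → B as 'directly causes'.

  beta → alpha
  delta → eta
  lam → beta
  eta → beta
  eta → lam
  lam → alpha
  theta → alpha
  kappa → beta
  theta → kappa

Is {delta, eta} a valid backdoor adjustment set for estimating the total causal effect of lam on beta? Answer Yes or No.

Backdoor paths from lam to beta (paths whose first edge points into lam):
  P1: lam <- eta -> beta
Condition 1 (no descendant of lam in the set): holds — descendants of lam are {alpha, beta}; none are in {delta, eta}.
Condition 2 (every backdoor path blocked by {delta, eta}):
  P1: blocked at fork node eta ∈ conditioning set.
{delta, eta} satisfies the backdoor criterion.

Yes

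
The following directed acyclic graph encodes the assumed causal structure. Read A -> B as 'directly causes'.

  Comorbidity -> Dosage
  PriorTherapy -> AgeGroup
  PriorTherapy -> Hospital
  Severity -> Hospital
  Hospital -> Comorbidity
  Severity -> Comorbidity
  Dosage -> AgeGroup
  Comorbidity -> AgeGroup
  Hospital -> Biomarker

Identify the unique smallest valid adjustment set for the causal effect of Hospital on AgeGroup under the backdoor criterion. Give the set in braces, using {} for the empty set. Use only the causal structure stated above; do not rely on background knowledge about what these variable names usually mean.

{PriorTherapy, Severity}

Variables eligible for adjustment (non-descendants of Hospital, excluding Hospital and AgeGroup): {PriorTherapy, Severity}.
Backdoor paths from Hospital to AgeGroup:
  P1: Hospital <- Severity -> Comorbidity -> Dosage -> AgeGroup
  P2: Hospital <- Severity -> Comorbidity -> AgeGroup
  P3: Hospital <- PriorTherapy -> AgeGroup
The empty set is not sufficient: P1 (Hospital <- Severity -> Comorbidity -> Dosage -> AgeGroup) has no collider blocking it and no conditioned non-collider, so it is open.
Try {PriorTherapy, Severity}:
  P1: blocked at fork node Severity ∈ conditioning set.
  P2: blocked at fork node Severity ∈ conditioning set.
  P3: blocked at fork node PriorTherapy ∈ conditioning set.
{PriorTherapy, Severity} contains no descendant of Hospital and blocks every backdoor path.
Every element of {PriorTherapy, Severity} is needed (dropping PriorTherapy leaves P3 open; dropping Severity leaves P1 open), so no proper subset is valid.
Among all size-2 subsets of the eligible variables, only {PriorTherapy, Severity} blocks every backdoor path, so it is the unique smallest valid adjustment set.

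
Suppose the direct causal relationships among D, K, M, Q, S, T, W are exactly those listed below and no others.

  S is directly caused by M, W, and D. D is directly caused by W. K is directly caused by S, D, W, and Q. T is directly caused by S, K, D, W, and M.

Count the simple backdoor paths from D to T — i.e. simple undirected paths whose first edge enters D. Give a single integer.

7

A backdoor path from D to T is any simple undirected path whose first edge points into D (i.e. leaves D via a parent).
Parents of D: {W}.
Enumerating:
  P1: D <- W -> S <- M -> T
  P2: D <- W -> S -> K -> T
  P3: D <- W -> S -> T
  P4: D <- W -> K <- S <- M -> T
  P5: D <- W -> K <- S -> T
  P6: D <- W -> K -> T
  P7: D <- W -> T
That exhausts the simple backdoor paths. Count: 7.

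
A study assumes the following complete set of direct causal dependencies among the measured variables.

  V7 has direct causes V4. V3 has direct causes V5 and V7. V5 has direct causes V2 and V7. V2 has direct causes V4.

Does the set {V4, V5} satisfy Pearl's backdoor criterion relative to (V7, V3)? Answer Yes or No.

Backdoor paths from V7 to V3 (paths whose first edge points into V7):
  P1: V7 <- V4 -> V2 -> V5 -> V3
Condition 1 (no descendant of V7 in the set): FAILS — V5 is a descendant of V7.
Condition 2 (every backdoor path blocked by {V4, V5}):
  P1: blocked at fork node V4 ∈ conditioning set.
{V4, V5} does not satisfy the backdoor criterion.

No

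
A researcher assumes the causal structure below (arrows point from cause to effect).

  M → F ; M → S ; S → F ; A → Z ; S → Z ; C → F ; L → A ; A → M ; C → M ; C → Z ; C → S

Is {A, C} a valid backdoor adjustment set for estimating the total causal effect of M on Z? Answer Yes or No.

Yes

Backdoor paths from M to Z (paths whose first edge points into M):
  P1: M <- C -> S -> Z
  P2: M <- C -> F <- S -> Z
  P3: M <- C -> Z
  P4: M <- A -> Z
Condition 1 (no descendant of M in the set): holds — descendants of M are {F, S, Z}; none are in {A, C}.
Condition 2 (every backdoor path blocked by {A, C}):
  P1: blocked at fork node C ∈ conditioning set.
  P2: blocked at fork node C ∈ conditioning set.
  P3: blocked at fork node C ∈ conditioning set.
  P4: blocked at fork node A ∈ conditioning set.
{A, C} satisfies the backdoor criterion.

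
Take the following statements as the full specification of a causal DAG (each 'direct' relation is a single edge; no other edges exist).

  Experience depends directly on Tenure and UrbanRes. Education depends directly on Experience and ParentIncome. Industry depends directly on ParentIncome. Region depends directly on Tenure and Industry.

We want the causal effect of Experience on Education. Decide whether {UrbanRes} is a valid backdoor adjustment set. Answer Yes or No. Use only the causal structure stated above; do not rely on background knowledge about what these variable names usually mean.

Yes

Backdoor paths from Experience to Education (paths whose first edge points into Experience):
  P1: Experience <- Tenure -> Region <- Industry <- ParentIncome -> Education
Condition 1 (no descendant of Experience in the set): holds — descendants of Experience are {Education}; none are in {UrbanRes}.
Condition 2 (every backdoor path blocked by {UrbanRes}):
  P1: blocked at collider Region (neither it nor any descendant is in the conditioning set).
{UrbanRes} satisfies the backdoor criterion.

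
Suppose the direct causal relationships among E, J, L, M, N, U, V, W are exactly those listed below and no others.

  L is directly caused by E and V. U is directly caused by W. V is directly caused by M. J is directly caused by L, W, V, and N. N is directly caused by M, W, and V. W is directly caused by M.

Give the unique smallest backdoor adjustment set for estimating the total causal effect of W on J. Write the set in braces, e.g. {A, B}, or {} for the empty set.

{M}

Variables eligible for adjustment (non-descendants of W, excluding W and J): {E, L, M, V}.
Backdoor paths from W to J:
  P1: W <- M -> V -> N -> J
  P2: W <- M -> V -> L -> J
  P3: W <- M -> V -> J
  P4: W <- M -> N <- V -> L -> J
  P5: W <- M -> N <- V -> J
  P6: W <- M -> N -> J
The empty set is not sufficient: P1 (W <- M -> V -> N -> J) has no collider blocking it and no conditioned non-collider, so it is open.
Try {M}:
  P1: blocked at fork node M ∈ conditioning set.
  P2: blocked at fork node M ∈ conditioning set.
  P3: blocked at fork node M ∈ conditioning set.
  P4: blocked at fork node M ∈ conditioning set.
  P5: blocked at fork node M ∈ conditioning set.
  P6: blocked at fork node M ∈ conditioning set.
{M} contains no descendant of W and blocks every backdoor path.
No other singleton works — e.g. {E} leaves P1 open — so {M} is the unique smallest valid adjustment set.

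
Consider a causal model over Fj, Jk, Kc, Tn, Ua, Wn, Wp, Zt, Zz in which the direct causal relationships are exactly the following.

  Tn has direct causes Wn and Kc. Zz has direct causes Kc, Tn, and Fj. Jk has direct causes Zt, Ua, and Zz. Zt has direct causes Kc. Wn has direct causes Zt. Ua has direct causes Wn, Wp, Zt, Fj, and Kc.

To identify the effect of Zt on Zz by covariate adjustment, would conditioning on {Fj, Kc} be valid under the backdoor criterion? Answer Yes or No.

Yes

Backdoor paths from Zt to Zz (paths whose first edge points into Zt):
  P1: Zt <- Kc -> Tn <- Wn -> Ua <- Fj -> Zz
  P2: Zt <- Kc -> Tn <- Wn -> Ua -> Jk <- Zz
  P3: Zt <- Kc -> Tn -> Zz
  P4: Zt <- Kc -> Zz
  P5: Zt <- Kc -> Ua <- Wn -> Tn -> Zz
  P6: Zt <- Kc -> Ua <- Fj -> Zz
  P7: Zt <- Kc -> Ua -> Jk <- Zz
Condition 1 (no descendant of Zt in the set): holds — descendants of Zt are {Jk, Tn, Ua, Wn, Zz}; none are in {Fj, Kc}.
Condition 2 (every backdoor path blocked by {Fj, Kc}):
  P1: blocked at fork node Kc ∈ conditioning set.
  P2: blocked at fork node Kc ∈ conditioning set.
  P3: blocked at fork node Kc ∈ conditioning set.
  P4: blocked at fork node Kc ∈ conditioning set.
  P5: blocked at fork node Kc ∈ conditioning set.
  P6: blocked at fork node Kc ∈ conditioning set.
  P7: blocked at fork node Kc ∈ conditioning set.
{Fj, Kc} satisfies the backdoor criterion.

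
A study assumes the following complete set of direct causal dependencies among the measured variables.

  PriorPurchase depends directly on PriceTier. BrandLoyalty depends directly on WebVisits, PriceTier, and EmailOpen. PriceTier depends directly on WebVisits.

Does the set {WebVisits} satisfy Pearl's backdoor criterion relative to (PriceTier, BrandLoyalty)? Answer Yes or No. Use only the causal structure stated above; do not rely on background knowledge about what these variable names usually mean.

Yes

Backdoor paths from PriceTier to BrandLoyalty (paths whose first edge points into PriceTier):
  P1: PriceTier <- WebVisits -> BrandLoyalty
Condition 1 (no descendant of PriceTier in the set): holds — descendants of PriceTier are {BrandLoyalty, PriorPurchase}; none are in {WebVisits}.
Condition 2 (every backdoor path blocked by {WebVisits}):
  P1: blocked at fork node WebVisits ∈ conditioning set.
{WebVisits} satisfies the backdoor criterion.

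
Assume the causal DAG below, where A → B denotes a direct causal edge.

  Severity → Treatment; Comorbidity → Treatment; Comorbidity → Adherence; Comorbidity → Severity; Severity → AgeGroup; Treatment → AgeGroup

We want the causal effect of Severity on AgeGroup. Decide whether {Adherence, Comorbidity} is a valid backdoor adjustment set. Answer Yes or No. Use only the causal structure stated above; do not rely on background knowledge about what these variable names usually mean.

Backdoor paths from Severity to AgeGroup (paths whose first edge points into Severity):
  P1: Severity <- Comorbidity -> Treatment -> AgeGroup
Condition 1 (no descendant of Severity in the set): holds — descendants of Severity are {AgeGroup, Treatment}; none are in {Adherence, Comorbidity}.
Condition 2 (every backdoor path blocked by {Adherence, Comorbidity}):
  P1: blocked at fork node Comorbidity ∈ conditioning set.
{Adherence, Comorbidity} satisfies the backdoor criterion.

Yes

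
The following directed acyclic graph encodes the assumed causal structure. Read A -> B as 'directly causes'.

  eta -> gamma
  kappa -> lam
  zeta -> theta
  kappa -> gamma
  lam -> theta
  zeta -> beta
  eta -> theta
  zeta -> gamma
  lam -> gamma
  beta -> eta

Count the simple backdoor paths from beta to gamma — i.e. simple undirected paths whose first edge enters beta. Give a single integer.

4

A backdoor path from beta to gamma is any simple undirected path whose first edge points into beta (i.e. leaves beta via a parent).
Parents of beta: {zeta}.
Enumerating:
  P1: beta <- zeta -> gamma
  P2: beta <- zeta -> theta <- lam <- kappa -> gamma
  P3: beta <- zeta -> theta <- lam -> gamma
  P4: beta <- zeta -> theta <- eta -> gamma
That exhausts the simple backdoor paths. Count: 4.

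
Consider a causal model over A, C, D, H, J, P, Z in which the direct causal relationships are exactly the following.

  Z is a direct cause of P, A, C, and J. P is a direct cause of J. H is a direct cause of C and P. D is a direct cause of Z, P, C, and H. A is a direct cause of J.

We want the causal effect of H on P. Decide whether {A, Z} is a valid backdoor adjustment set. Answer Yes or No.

No

Backdoor paths from H to P (paths whose first edge points into H):
  P1: H <- D -> Z -> A -> J <- P
  P2: H <- D -> Z -> P
  P3: H <- D -> Z -> J <- P
  P4: H <- D -> C <- Z -> A -> J <- P
  P5: H <- D -> C <- Z -> P
  P6: H <- D -> C <- Z -> J <- P
  P7: H <- D -> P
Condition 1 (no descendant of H in the set): holds — descendants of H are {C, J, P}; none are in {A, Z}.
Condition 2 (every backdoor path blocked by {A, Z}):
  P1: blocked at chain node Z ∈ conditioning set.
  P2: blocked at chain node Z ∈ conditioning set.
  P3: blocked at chain node Z ∈ conditioning set.
  P4: blocked at collider C (neither it nor any descendant is in the conditioning set).
  P5: blocked at collider C (neither it nor any descendant is in the conditioning set).
  P6: blocked at collider C (neither it nor any descendant is in the conditioning set).
  P7: open — no interior node is in the conditioning set.
{A, Z} does not satisfy the backdoor criterion.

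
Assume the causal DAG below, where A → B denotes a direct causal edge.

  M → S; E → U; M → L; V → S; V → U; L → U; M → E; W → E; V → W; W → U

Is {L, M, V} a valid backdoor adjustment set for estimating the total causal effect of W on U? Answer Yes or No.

Backdoor paths from W to U (paths whose first edge points into W):
  P1: W <- V -> S <- M -> L -> U
  P2: W <- V -> S <- M -> E -> U
  P3: W <- V -> U
Condition 1 (no descendant of W in the set): holds — descendants of W are {E, U}; none are in {L, M, V}.
Condition 2 (every backdoor path blocked by {L, M, V}):
  P1: blocked at fork node V ∈ conditioning set.
  P2: blocked at fork node V ∈ conditioning set.
  P3: blocked at fork node V ∈ conditioning set.
{L, M, V} satisfies the backdoor criterion.

Yes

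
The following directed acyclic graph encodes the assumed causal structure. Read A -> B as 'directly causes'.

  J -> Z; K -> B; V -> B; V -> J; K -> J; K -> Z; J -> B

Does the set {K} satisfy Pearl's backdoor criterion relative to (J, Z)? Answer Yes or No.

Yes

Backdoor paths from J to Z (paths whose first edge points into J):
  P1: J <- V -> B <- K -> Z
  P2: J <- K -> Z
Condition 1 (no descendant of J in the set): holds — descendants of J are {B, Z}; none are in {K}.
Condition 2 (every backdoor path blocked by {K}):
  P1: blocked at collider B (neither it nor any descendant is in the conditioning set).
  P2: blocked at fork node K ∈ conditioning set.
{K} satisfies the backdoor criterion.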